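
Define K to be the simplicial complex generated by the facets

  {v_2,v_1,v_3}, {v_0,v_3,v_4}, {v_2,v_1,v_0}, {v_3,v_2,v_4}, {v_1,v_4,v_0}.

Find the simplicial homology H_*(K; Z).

H_0 = Z,  H_1 = Z,  H_2 = 0.

Fix the vertex order v_0 < v_1 < v_2 < v_3 < v_4 and write every simplex with vertices in increasing order. Then dim K = 2 and the simplices of K are:

  0-simplices (5): [v_0], [v_1], [v_2], [v_3], [v_4]
  1-simplices (10): [v_0,v_1], [v_0,v_2], [v_0,v_3], [v_0,v_4], [v_1,v_2], [v_1,v_3], [v_1,v_4], [v_2,v_3], [v_2,v_4], [v_3,v_4]
  2-simplices (5): [v_0,v_1,v_2], [v_0,v_1,v_4], [v_0,v_3,v_4], [v_1,v_2,v_3], [v_2,v_3,v_4]

so the chain groups are C_0 ≅ Z^5, C_1 ≅ Z^10, C_2 ≅ Z^5.

∂_1: C_1 → C_0 maps an edge to its endpoints' difference, ∂[p,q] = q − p.
The 5×10 boundary matrix has rank 4 and Smith normal form diag(1,1,1,1).

Boundary ∂_2: C_2 → C_1 sends each 2-simplex [p,q,r] to [q,r] − [p,r] + [p,q]. For instance
  ∂[v_0,v_3,v_4] = [v_3,v_4] − [v_0,v_4] + [v_0,v_3],
  ∂[v_2,v_3,v_4] = [v_3,v_4] − [v_2,v_4] + [v_2,v_3].
As a 10×5 matrix over Z this has rank 5, with invariant factors (1,1,1,1,1).

From H_k ≅ ker(∂_k) / im(∂_{k+1}) we obtain:

  H_0: rank C_0 − rank ∂_1 = 5 − 4 = 1, and the invariant factors of ∂_1 are all 1, so H_0 ≅ Z.
  H_1: rank ker ∂_1 − rank ∂_2 = (10 − 4) − 5 = 1, and the invariant factors of ∂_2 are all 1, so H_1 ≅ Z.
  H_2: rank ker ∂_2 − rank ∂_3 = (5 − 5) − 0 = 0, and there is no ∂_3, so H_2 ≅ 0.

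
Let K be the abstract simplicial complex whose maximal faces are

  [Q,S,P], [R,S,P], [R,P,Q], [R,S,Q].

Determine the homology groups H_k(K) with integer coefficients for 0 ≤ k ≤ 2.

H_0 = Z,  H_1 = 0,  H_2 = Z.

Order the vertices as P < Q < R < S. Listing each simplex with vertices in this order, K has dimension 2 with simplices:

  0-simplices (4): P, Q, R, S
  1-simplices (6): PQ, PR, PS, QR, QS, RS
  2-simplices (4): PQR, PQS, PRS, QRS

so the chain groups are C_0 ≅ Z^4, C_1 ≅ Z^6, C_2 ≅ Z^4.

Boundary ∂_1: C_1 → C_0 maps an edge to its endpoints' difference, ∂[p,q] = q − p. For instance
  ∂RS = S − R.
As a 4×6 matrix over Z this has rank 3, with invariant factors (1,1,1).

∂_2: C_2 → C_1 sends each 2-simplex [p,q,r] to [q,r] − [p,r] + [p,q]. For instance
  ∂QRS = RS − QS + QR,
  ∂PQS = QS − PS + PQ.
The 6×4 boundary matrix has rank 3 and Smith normal form diag(1,1,1).

Reading off H_k = ker ∂_k / im ∂_{k+1}:

  H_0: rank C_0 − rank ∂_1 = 4 − 3 = 1, and the invariant factors of ∂_1 are all 1, so H_0 ≅ Z.
  H_1: rank ker ∂_1 − rank ∂_2 = (6 − 3) − 3 = 0, and the invariant factors of ∂_2 are all 1, so H_1 ≅ 0.
  H_2: rank ker ∂_2 − rank ∂_3 = (4 − 3) − 0 = 1, and there is no ∂_3, so H_2 ≅ Z.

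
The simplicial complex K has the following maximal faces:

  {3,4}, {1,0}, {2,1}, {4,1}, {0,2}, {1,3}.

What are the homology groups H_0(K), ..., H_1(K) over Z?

We work with the vertex ordering 0 < 1 < 2 < 3 < 4. The simplices of K, each written with vertices in increasing order, are:

  0-simplices (5): [0], [1], [2], [3], [4]
  1-simplices (6): [0,1], [0,2], [1,2], [1,3], [1,4], [3,4]

Hence C_0 ≅ Z^5, C_1 ≅ Z^6.

The boundary map ∂_1: C_1 → C_0 maps an edge to its endpoints' difference, ∂[p,q] = q − p. For instance
  ∂[1,3] = [3] − [1].
As a 5×6 matrix over Z this has rank 4, with invariant factors (1,1,1,1).

Now H_k = ker ∂_k / im ∂_{k+1}, so:

  H_0: rank C_0 − rank ∂_1 = 5 − 4 = 1, and the invariant factors of ∂_1 are all 1, so H_0 ≅ Z.
  H_1: rank ker ∂_1 − rank ∂_2 = (6 − 4) − 0 = 2, and there is no ∂_2, so H_1 ≅ Z^2.

(K is a triangulation of a wedge of 2 circles.)

H_0 ≅ Z,  H_1 ≅ Z^2.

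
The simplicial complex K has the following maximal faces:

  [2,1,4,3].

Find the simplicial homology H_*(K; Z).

Fix the vertex order 1 < 2 < 3 < 4 and write every simplex with vertices in increasing order. Then dim K = 3 and the simplices of K are:

  0-simplices (4): [1], [2], [3], [4]
  1-simplices (6): [1,2], [1,3], [1,4], [2,3], [2,4], [3,4]
  2-simplices (4): [1,2,3], [1,2,4], [1,3,4], [2,3,4]
  3-simplices (1): [1,2,3,4]

Hence C_0 ≅ Z^4, C_1 ≅ Z^6, C_2 ≅ Z^4, C_3 ≅ Z^1.

Boundary ∂_1: C_1 → C_0 is given by ∂[p,q] = [q] − [p].
As a 4×6 matrix over Z this has rank 3, with invariant factors (1,1,1).

∂_2: C_2 → C_1 maps a triangle to the signed sum of its edges. For instance
  ∂[1,2,4] = [2,4] − [1,4] + [1,2],
  ∂[1,2,3] = [2,3] − [1,3] + [1,2].
This gives a 6×4 integer matrix of rank 3; reducing to Smith normal form yields diagonal entries (1,1,1).

Boundary ∂_3: C_3 → C_2 sends each 3-simplex σ to the alternating sum Σ_i (−1)^i (σ with its i-th vertex removed). For instance
  ∂[1,2,3,4] = [2,3,4] − [1,3,4] + [1,2,4] − [1,2,3].
The resulting 4×1 matrix has rank 1, and its Smith normal form has invariant factors (1).

From H_k ≅ ker(∂_k) / im(∂_{k+1}) we obtain:

  H_0: rank C_0 − rank ∂_1 = 4 − 3 = 1, and the invariant factors of ∂_1 are all 1, so H_0 = Z.
  H_1: rank ker ∂_1 − rank ∂_2 = (6 − 3) − 3 = 0, and the invariant factors of ∂_2 are all 1, so H_1 = 0.
  H_2: rank ker ∂_2 − rank ∂_3 = (4 − 3) − 1 = 0, and the invariant factors of ∂_3 are all 1, so H_2 = 0.
  H_3: rank ker ∂_3 − rank ∂_4 = (1 − 1) − 0 = 0, and there is no ∂_4, so H_3 = 0.

H_0 ≅ Z,  H_1 = 0,  H_2 = 0,  H_3 = 0.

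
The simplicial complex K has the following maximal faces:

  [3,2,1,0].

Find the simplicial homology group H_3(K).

H_3 = 0.

We work with the vertex ordering 0 < 1 < 2 < 3. The simplices of K, each written with vertices in increasing order, are:

  0-simplices (4): [0], [1], [2], [3]
  1-simplices (6): [0,1], [0,2], [0,3], [1,2], [1,3], [2,3]
  2-simplices (4): [0,1,2], [0,1,3], [0,2,3], [1,2,3]
  3-simplices (1): [0,1,2,3]

giving chain groups C_0 ≅ Z^4, C_1 ≅ Z^6, C_2 ≅ Z^4, C_3 ≅ Z^1.

Boundary ∂_1: C_1 → C_0 is given by ∂[p,q] = [q] − [p]. For instance
  ∂[1,2] = [2] − [1].
This gives a 4×6 integer matrix of rank 3; reducing to Smith normal form yields diagonal entries (1,1,1).

Boundary ∂_2: C_2 → C_1 sends each 2-simplex [p,q,r] to [q,r] − [p,r] + [p,q]. For instance
  ∂[1,2,3] = [2,3] − [1,3] + [1,2],
  ∂[0,1,3] = [1,3] − [0,3] + [0,1].
The resulting 6×4 matrix has rank 3, and its Smith normal form has invariant factors (1,1,1).

∂_3: C_3 → C_2 sends each 3-simplex σ to the alternating sum Σ_i (−1)^i (σ with its i-th vertex removed). For instance
  ∂[0,1,2,3] = [1,2,3] − [0,2,3] + [0,1,3] − [0,1,2].
This gives a 4×1 integer matrix of rank 1; reducing to Smith normal form yields diagonal entries (1).

From H_k ≅ ker(∂_k) / im(∂_{k+1}) we obtain:

  H_3: rank ker ∂_3 − rank ∂_4 = (1 − 1) − 0 = 0, and there is no ∂_4, so H_3 ≅ 0.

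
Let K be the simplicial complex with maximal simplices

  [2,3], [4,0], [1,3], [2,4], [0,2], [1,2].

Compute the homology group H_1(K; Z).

H_1 = Z^2.

Fix the vertex order 0 < 1 < 2 < 3 < 4 and write every simplex with vertices in increasing order. Then dim K = 1 and the simplices of K are:

  0-simplices (5): [0], [1], [2], [3], [4]
  1-simplices (6): [0,2], [0,4], [1,2], [1,3], [2,3], [2,4]

Hence C_0 ≅ Z^5, C_1 ≅ Z^6.

∂_1: C_1 → C_0 sends each edge [p,q] (with p < q) to q − p. For instance
  ∂[2,4] = [4] − [2].
As a 5×6 matrix over Z this has rank 4, with invariant factors (1,1,1,1).

Computing H_k = (kernel of ∂_k) / (image of ∂_{k+1}):

  H_1: rank ker ∂_1 − rank ∂_2 = (6 − 4) − 0 = 2, and there is no ∂_2, so H_1 ≅ Z^2.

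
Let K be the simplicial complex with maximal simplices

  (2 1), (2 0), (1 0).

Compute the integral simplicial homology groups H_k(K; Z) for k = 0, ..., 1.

Take the total order 0 < 1 < 2 on the vertex set. Then K (dimension 1) consists of the simplices:

  0-simplices (3): [0], [1], [2]
  1-simplices (3): [0,1], [0,2], [1,2]

Hence C_0 ≅ Z^3, C_1 ≅ Z^3.

The boundary map ∂_1: C_1 → C_0 is given by ∂[p,q] = [q] − [p].
This gives a 3×3 integer matrix of rank 2; reducing to Smith normal form yields diagonal entries (1,1).

From H_k ≅ ker(∂_k) / im(∂_{k+1}) we obtain:

  H_0: rank C_0 − rank ∂_1 = 3 − 2 = 1, and the invariant factors of ∂_1 are all 1, so H_0 = Z.
  H_1: rank ker ∂_1 − rank ∂_2 = (3 − 2) − 0 = 1, and there is no ∂_2, so H_1 = Z.

As a check, the Euler characteristic is 3 − 3 = 0, which agrees with 1 − 1 = 0.
(K is a triangulation of the circle S^1.)

H_0 = Z,  H_1 = Z.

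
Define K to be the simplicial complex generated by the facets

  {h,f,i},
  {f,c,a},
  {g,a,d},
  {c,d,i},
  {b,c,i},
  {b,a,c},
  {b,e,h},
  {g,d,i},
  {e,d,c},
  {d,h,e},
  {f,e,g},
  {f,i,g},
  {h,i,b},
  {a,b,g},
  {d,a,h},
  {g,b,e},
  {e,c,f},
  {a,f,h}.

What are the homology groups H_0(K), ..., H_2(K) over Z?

Fix the vertex order a < b < c < d < e < f < g < h < i and write every simplex with vertices in increasing order. Then dim K = 2 and the simplices of K are:

  0-simplices (9): a, b, c, d, e, f, g, h, i
  1-simplices (27): ab, ac, ad, af, ag, ah, bc, be, bg, bh, bi, cd, ce, cf, ci, de, dg, dh, di, ef, eg, eh, fg, fh, fi, gi, hi
  2-simplices (18): abc, abg, acf, adg, adh, afh, bci, beg, beh, bhi, cde, cdi, cef, deh, dgi, efg, fgi, fhi

so the chain groups are C_0 ≅ Z^9, C_1 ≅ Z^27, C_2 ≅ Z^18.

∂_1: C_1 → C_0 sends each edge [p,q] (with p < q) to q − p. For instance
  ∂fi = i − f.
The resulting 9×27 matrix has rank 8, and its Smith normal form has invariant factors (1,1,1,1,1,1,1,1).

The boundary map ∂_2: C_2 → C_1 maps a triangle to the signed sum of its edges. For instance
  ∂beh = eh − bh + be,
  ∂fhi = hi − fi + fh.
As a 27×18 matrix over Z this has rank 17, with invariant factors (1,1,1,1,1,1,1,1,1,1,1,1,1,1,1,1,1).

From H_k ≅ ker(∂_k) / im(∂_{k+1}) we obtain:

  H_0: rank C_0 − rank ∂_1 = 9 − 8 = 1, and the invariant factors of ∂_1 are all 1, so H_0 = Z.
  H_1: rank ker ∂_1 − rank ∂_2 = (27 − 8) − 17 = 2, and the invariant factors of ∂_2 are all 1, so H_1 = Z^2.
  H_2: rank ker ∂_2 − rank ∂_3 = (18 − 17) − 0 = 1, and there is no ∂_3, so H_2 = Z.

(K is a triangulation of the torus T^2.)

H_0 ≅ Z,  H_1 ≅ Z^2,  H_2 ≅ Z.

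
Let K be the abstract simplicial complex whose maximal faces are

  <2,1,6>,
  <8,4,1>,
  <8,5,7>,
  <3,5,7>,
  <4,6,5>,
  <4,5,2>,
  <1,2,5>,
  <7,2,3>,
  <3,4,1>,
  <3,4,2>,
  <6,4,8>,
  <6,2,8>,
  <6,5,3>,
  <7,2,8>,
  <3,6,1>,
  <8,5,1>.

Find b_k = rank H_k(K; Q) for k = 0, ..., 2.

Fix the vertex order 1 < 2 < 3 < 4 < 5 < 6 < 7 < 8 and write every simplex with vertices in increasing order. Then dim K = 2 and the simplices of K are:

  0-simplices (8): [1], [2], [3], [4], [5], [6], [7], [8]
  1-simplices (24): (24 of them)
  2-simplices (16): [1,2,5], [1,2,6], [1,3,4], [1,3,6], [1,4,8], [1,5,8], [2,3,4], [2,3,7], [2,4,5], [2,6,8], [2,7,8], [3,5,6], [3,5,7], [4,5,6], [4,6,8], [5,7,8]

so the chain groups are C_0 ≅ Z^8, C_1 ≅ Z^24, C_2 ≅ Z^16.

∂_1: C_1 → C_0 maps an edge to its endpoints' difference, ∂[p,q] = q − p.
The 8×24 boundary matrix has rank 7 and Smith normal form diag(1,1,1,1,1,1,1).

The boundary map ∂_2: C_2 → C_1 acts by ∂[p,q,r] = [q,r] − [p,r] + [p,q]. For instance
  ∂[1,3,6] = [3,6] − [1,6] + [1,3],
  ∂[1,5,8] = [5,8] − [1,8] + [1,5].
This gives a 24×16 integer matrix of rank 15; reducing to Smith normal form yields diagonal entries (1,1,1,1,1,1,1,1,1,1,1,1,1,1,1).

Reading off H_k = ker ∂_k / im ∂_{k+1}:

  H_0: rank C_0 − rank ∂_1 = 8 − 7 = 1, and the invariant factors of ∂_1 are all 1, so H_0 = Z.
  H_1: rank ker ∂_1 − rank ∂_2 = (24 − 7) − 15 = 2, and the invariant factors of ∂_2 are all 1, so H_1 = Z^2.
  H_2: rank ker ∂_2 − rank ∂_3 = (16 − 15) − 0 = 1, and there is no ∂_3, so H_2 = Z.

Hence the Betti numbers are b_0 = 1, b_1 = 2, b_2 = 1.

b_0 = 1, b_1 = 2, b_2 = 1.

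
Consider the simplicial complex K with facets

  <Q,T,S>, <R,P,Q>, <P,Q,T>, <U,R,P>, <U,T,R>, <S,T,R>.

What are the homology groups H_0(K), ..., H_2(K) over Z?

H_0 = Z,  H_1 = Z,  H_2 = 0.

Fix the vertex order P < Q < R < S < T < U and write every simplex with vertices in increasing order. Then dim K = 2 and the simplices of K are:

  0-simplices (6): P, Q, R, S, T, U
  1-simplices (12): PQ, PR, PT, PU, QR, QS, QT, RS, RT, RU, ST, TU
  2-simplices (6): PQR, PQT, PRU, QST, RST, RTU

giving chain groups C_0 ≅ Z^6, C_1 ≅ Z^12, C_2 ≅ Z^6.

The boundary map ∂_1: C_1 → C_0 is given by ∂[p,q] = [q] − [p]. For instance
  ∂RT = T − R.
The resulting 6×12 matrix has rank 5, and its Smith normal form has invariant factors (1,1,1,1,1).

Boundary ∂_2: C_2 → C_1 acts by ∂[p,q,r] = [q,r] − [p,r] + [p,q]. For instance
  ∂PQT = QT − PT + PQ,
  ∂PRU = RU − PU + PR.
The resulting 12×6 matrix has rank 6, and its Smith normal form has invariant factors (1,1,1,1,1,1).

Now H_k = ker ∂_k / im ∂_{k+1}, so:

  H_0: rank C_0 − rank ∂_1 = 6 − 5 = 1, and the invariant factors of ∂_1 are all 1, so H_0 ≅ Z.
  H_1: rank ker ∂_1 − rank ∂_2 = (12 − 5) − 6 = 1, and the invariant factors of ∂_2 are all 1, so H_1 ≅ Z.
  H_2: rank ker ∂_2 − rank ∂_3 = (6 − 6) − 0 = 0, and there is no ∂_3, so H_2 ≅ 0.

As a check, the Euler characteristic is 6 − 12 + 6 = 0, which agrees with 1 − 1 + 0 = 0.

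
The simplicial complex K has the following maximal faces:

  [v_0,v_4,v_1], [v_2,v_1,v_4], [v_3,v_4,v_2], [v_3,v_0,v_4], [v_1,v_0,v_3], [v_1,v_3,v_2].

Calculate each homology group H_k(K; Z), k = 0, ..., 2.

Order the vertices as v_0 < v_1 < v_2 < v_3 < v_4. Listing each simplex with vertices in this order, K has dimension 2 with simplices:

  0-simplices (5): [v_0], [v_1], [v_2], [v_3], [v_4]
  1-simplices (9): [v_0,v_1], [v_0,v_3], [v_0,v_4], [v_1,v_2], [v_1,v_3], [v_1,v_4], [v_2,v_3], [v_2,v_4], [v_3,v_4]
  2-simplices (6): [v_0,v_1,v_3], [v_0,v_1,v_4], [v_0,v_3,v_4], [v_1,v_2,v_3], [v_1,v_2,v_4], [v_2,v_3,v_4]

Hence C_0 ≅ Z^5, C_1 ≅ Z^9, C_2 ≅ Z^6.

∂_1: C_1 → C_0 maps an edge to its endpoints' difference, ∂[p,q] = q − p.
This gives a 5×9 integer matrix of rank 4; reducing to Smith normal form yields diagonal entries (1,1,1,1).

Boundary ∂_2: C_2 → C_1 acts by ∂[p,q,r] = [q,r] − [p,r] + [p,q]. For instance
  ∂[v_1,v_2,v_3] = [v_2,v_3] − [v_1,v_3] + [v_1,v_2],
  ∂[v_1,v_2,v_4] = [v_2,v_4] − [v_1,v_4] + [v_1,v_2].
The resulting 9×6 matrix has rank 5, and its Smith normal form has invariant factors (1,1,1,1,1).

Now H_k = ker ∂_k / im ∂_{k+1}, so:

  H_0: rank C_0 − rank ∂_1 = 5 − 4 = 1, and the invariant factors of ∂_1 are all 1, so H_0 = Z.
  H_1: rank ker ∂_1 − rank ∂_2 = (9 − 4) − 5 = 0, and the invariant factors of ∂_2 are all 1, so H_1 = 0.
  H_2: rank ker ∂_2 − rank ∂_3 = (6 − 5) − 0 = 1, and there is no ∂_3, so H_2 = Z.

(K is a triangulation of the 2-sphere S^2.)

H_0 ≅ Z,  H_1 = 0,  H_2 ≅ Z.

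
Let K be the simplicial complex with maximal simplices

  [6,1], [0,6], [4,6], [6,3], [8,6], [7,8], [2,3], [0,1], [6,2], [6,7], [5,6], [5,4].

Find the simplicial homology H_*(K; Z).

Take the total order 0 < 1 < 2 < 3 < 4 < 5 < 6 < 7 < 8 on the vertex set. Then K (dimension 1) consists of the simplices:

  0-simplices (9): [0], [1], [2], [3], [4], [5], [6], [7], [8]
  1-simplices (12): [0,1], [0,6], [1,6], [2,3], [2,6], [3,6], [4,5], [4,6], [5,6], [6,7], [6,8], [7,8]

giving chain groups C_0 ≅ Z^9, C_1 ≅ Z^12.

∂_1: C_1 → C_0 is given by ∂[p,q] = [q] − [p].
As a 9×12 matrix over Z this has rank 8, with invariant factors (1,1,1,1,1,1,1,1).

Now H_k = ker ∂_k / im ∂_{k+1}, so:

  H_0: rank C_0 − rank ∂_1 = 9 − 8 = 1, and the invariant factors of ∂_1 are all 1, so H_0 ≅ Z.
  H_1: rank ker ∂_1 − rank ∂_2 = (12 − 8) − 0 = 4, and there is no ∂_2, so H_1 ≅ Z^4.

H_0 = Z,  H_1 = Z^4.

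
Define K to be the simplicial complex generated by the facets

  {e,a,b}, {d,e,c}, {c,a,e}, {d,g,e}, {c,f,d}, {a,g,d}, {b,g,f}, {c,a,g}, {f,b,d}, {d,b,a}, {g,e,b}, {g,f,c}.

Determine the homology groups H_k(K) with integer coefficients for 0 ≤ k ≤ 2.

Fix the vertex order a < b < c < d < e < f < g and write every simplex with vertices in increasing order. Then dim K = 2 and the simplices of K are:

  0-simplices (7): a, b, c, d, e, f, g
  1-simplices (18): ab, ac, ad, ae, ag, bd, be, bf, bg, cd, ce, cf, cg, de, df, dg, eg, fg
  2-simplices (12): abd, abe, ace, acg, adg, bdf, beg, bfg, cde, cdf, cfg, deg

giving chain groups C_0 ≅ Z^7, C_1 ≅ Z^18, C_2 ≅ Z^12.

∂_1: C_1 → C_0 is given by ∂[p,q] = [q] − [p]. For instance
  ∂dg = g − d.
This gives a 7×18 integer matrix of rank 6; reducing to Smith normal form yields diagonal entries (1,1,1,1,1,1).

∂_2: C_2 → C_1 sends each 2-simplex [p,q,r] to [q,r] − [p,r] + [p,q]. For instance
  ∂cde = de − ce + cd,
  ∂abd = bd − ad + ab.
The 18×12 boundary matrix has rank 12 and Smith normal form diag(1,1,1,1,1,1,1,1,1,1,1,2).

Computing H_k = (kernel of ∂_k) / (image of ∂_{k+1}):

  H_0: rank C_0 − rank ∂_1 = 7 − 6 = 1, and the invariant factors of ∂_1 are all 1, so H_0 = Z.
  H_1: rank ker ∂_1 − rank ∂_2 = (18 − 6) − 12 = 0, and ∂_2 has invariant factor 2 > 1, so H_1 = Z/2Z.
  H_2: rank ker ∂_2 − rank ∂_3 = (12 − 12) − 0 = 0, and there is no ∂_3, so H_2 = 0.

As a check, the Euler characteristic is 7 − 18 + 12 = 1, which agrees with 1 − 0 + 0 = 1.

H_0 = Z,  H_1 = Z/2Z,  H_2 = 0.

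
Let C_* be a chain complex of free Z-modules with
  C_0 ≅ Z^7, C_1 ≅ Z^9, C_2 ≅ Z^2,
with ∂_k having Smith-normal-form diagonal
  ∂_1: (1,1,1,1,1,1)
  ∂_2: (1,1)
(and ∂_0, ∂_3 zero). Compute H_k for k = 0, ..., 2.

H_0: b_0 = 7 − 0 − 6 = 1; torsion from ∂_1 factors > 1: none. So H_0 ≅ Z.
H_1: b_1 = 9 − 6 − 2 = 1; torsion from ∂_2 factors > 1: none. So H_1 ≅ Z.
H_2: b_2 = 2 − 2 − 0 = 0; torsion from ∂_3 factors > 1: none. So H_2 ≅ 0.

H_0 ≅ Z,  H_1 ≅ Z,  H_2 = 0.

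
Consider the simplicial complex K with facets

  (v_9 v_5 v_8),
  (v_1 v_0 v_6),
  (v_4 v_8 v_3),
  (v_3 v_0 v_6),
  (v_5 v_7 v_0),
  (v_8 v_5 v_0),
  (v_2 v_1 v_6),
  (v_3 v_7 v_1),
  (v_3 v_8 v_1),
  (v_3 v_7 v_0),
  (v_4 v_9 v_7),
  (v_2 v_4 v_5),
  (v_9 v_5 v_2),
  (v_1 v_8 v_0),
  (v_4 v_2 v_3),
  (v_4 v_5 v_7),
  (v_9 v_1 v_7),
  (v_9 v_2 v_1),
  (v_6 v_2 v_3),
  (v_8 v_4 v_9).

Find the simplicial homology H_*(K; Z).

H_0 = Z,  H_1 = Z ⊕ Z/2,  H_2 = 0.

Take the total order v_0 < v_1 < v_2 < v_3 < v_4 < v_5 < v_6 < v_7 < v_8 < v_9 on the vertex set. Then K (dimension 2) consists of the simplices:

  0-simplices (10): [v_0], [v_1], [v_2], [v_3], [v_4], [v_5], [v_6], [v_7], [v_8], [v_9]
  1-simplices (30): (30 of them)
  2-simplices (20): (20 of them)

Hence C_0 ≅ Z^10, C_1 ≅ Z^30, C_2 ≅ Z^20.

∂_1: C_1 → C_0 maps an edge to its endpoints' difference, ∂[p,q] = q − p.
The 10×30 boundary matrix has rank 9 and Smith normal form diag(1,1,1,1,1,1,1,1,1).

Boundary ∂_2: C_2 → C_1 acts by ∂[p,q,r] = [q,r] − [p,r] + [p,q]. For instance
  ∂[v_0,v_5,v_7] = [v_5,v_7] − [v_0,v_7] + [v_0,v_5],
  ∂[v_2,v_3,v_4] = [v_3,v_4] − [v_2,v_4] + [v_2,v_3].
As a 30×20 matrix over Z this has rank 20, with invariant factors (1,1,1,1,1,1,1,1,1,1,1,1,1,1,1,1,1,1,1,2).

Now H_k = ker ∂_k / im ∂_{k+1}, so:

  H_0: rank C_0 − rank ∂_1 = 10 − 9 = 1, and the invariant factors of ∂_1 are all 1, so H_0 ≅ Z.
  H_1: rank ker ∂_1 − rank ∂_2 = (30 − 9) − 20 = 1, and ∂_2 has invariant factor 2 > 1, so H_1 ≅ Z ⊕ Z/2.
  H_2: rank ker ∂_2 − rank ∂_3 = (20 − 20) − 0 = 0, and there is no ∂_3, so H_2 ≅ 0.

As a check, the Euler characteristic is 10 − 30 + 20 = 0, which agrees with 1 − 1 + 0 = 0.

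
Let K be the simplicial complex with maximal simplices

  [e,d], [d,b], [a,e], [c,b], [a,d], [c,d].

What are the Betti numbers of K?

b_0 = 1, b_1 = 2.

K has 5 vertices, 6 edges.
rank ∂_0 = 0, rank ∂_1 = 4 ⇒ b_0 = 5 − 0 − 4 = 1; all invariant factors of ∂_1 are 1 so no torsion. So H_0 ≅ Z.
rank ∂_1 = 4, rank ∂_2 = 0 ⇒ b_1 = 6 − 4 − 0 = 2. So H_1 ≅ Z^2.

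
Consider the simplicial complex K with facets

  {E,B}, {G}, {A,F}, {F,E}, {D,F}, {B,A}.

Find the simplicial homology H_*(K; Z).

K has 6 vertices, 5 edges.
rank ∂_0 = 0, rank ∂_1 = 4 ⇒ b_0 = 6 − 0 − 4 = 2; all invariant factors of ∂_1 are 1 so no torsion. So H_0 ≅ Z^2.
rank ∂_1 = 4, rank ∂_2 = 0 ⇒ b_1 = 5 − 4 − 0 = 1. So H_1 ≅ Z.

H_0 ≅ Z^2,  H_1 ≅ Z.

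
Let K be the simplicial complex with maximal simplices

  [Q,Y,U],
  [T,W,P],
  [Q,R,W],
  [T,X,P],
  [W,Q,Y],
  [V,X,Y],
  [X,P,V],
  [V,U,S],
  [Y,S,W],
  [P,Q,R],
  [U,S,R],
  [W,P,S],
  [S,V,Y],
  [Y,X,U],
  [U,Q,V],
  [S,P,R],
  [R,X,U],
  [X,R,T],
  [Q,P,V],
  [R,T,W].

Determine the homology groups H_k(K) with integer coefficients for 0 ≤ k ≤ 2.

H_0 ≅ Z,  H_1 ≅ Z ⊕ Z/2Z,  H_2 = 0.

We work with the vertex ordering P < Q < R < S < T < U < V < W < X < Y. The simplices of K, each written with vertices in increasing order, are:

  0-simplices (10): P, Q, R, S, T, U, V, W, X, Y
  1-simplices (30): PQ, PR, PS, PT, PV, PW, PX, QR, QU, QV, QW, QY, RS, RT, RU, RW, RX, SU, SV, SW, SY, TW, TX, UV, UX, UY, VX, VY, WY, XY
  2-simplices (20): PQR, PQV, PRS, PSW, PTW, PTX, PVX, QRW, QUV, QUY, QWY, RSU, RTW, RTX, RUX, SUV, SVY, SWY, UXY, VXY

giving chain groups C_0 ≅ Z^10, C_1 ≅ Z^30, C_2 ≅ Z^20.

Boundary ∂_1: C_1 → C_0 is given by ∂[p,q] = [q] − [p]. For instance
  ∂PQ = Q − P.
The resulting 10×30 matrix has rank 9, and its Smith normal form has invariant factors (1,1,1,1,1,1,1,1,1).

Boundary ∂_2: C_2 → C_1 maps a triangle to the signed sum of its edges. For instance
  ∂RSU = SU − RU + RS,
  ∂QWY = WY − QY + QW.
The resulting 30×20 matrix has rank 20, and its Smith normal form has invariant factors (1,1,1,1,1,1,1,1,1,1,1,1,1,1,1,1,1,1,1,2).

Now H_k = ker ∂_k / im ∂_{k+1}, so:

  H_0: rank C_0 − rank ∂_1 = 10 − 9 = 1, and the invariant factors of ∂_1 are all 1, so H_0 = Z.
  H_1: rank ker ∂_1 − rank ∂_2 = (30 − 9) − 20 = 1, and ∂_2 has invariant factor 2 > 1, so H_1 = Z ⊕ Z/2Z.
  H_2: rank ker ∂_2 − rank ∂_3 = (20 − 20) − 0 = 0, and there is no ∂_3, so H_2 = 0.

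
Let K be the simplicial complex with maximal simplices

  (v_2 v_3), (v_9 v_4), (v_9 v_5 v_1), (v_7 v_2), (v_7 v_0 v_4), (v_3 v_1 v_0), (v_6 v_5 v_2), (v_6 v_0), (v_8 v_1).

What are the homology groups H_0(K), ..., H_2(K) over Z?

H_0 = Z,  H_1 = Z^4,  H_2 = 0.

Take the total order v_0 < v_1 < v_2 < v_3 < v_4 < v_5 < v_6 < v_7 < v_8 < v_9 on the vertex set. Then K (dimension 2) consists of the simplices:

  0-simplices (10): [v_0], [v_1], [v_2], [v_3], [v_4], [v_5], [v_6], [v_7], [v_8], [v_9]
  1-simplices (17): (17 of them)
  2-simplices (4): [v_0,v_1,v_3], [v_0,v_4,v_7], [v_1,v_5,v_9], [v_2,v_5,v_6]

Hence C_0 ≅ Z^10, C_1 ≅ Z^17, C_2 ≅ Z^4.

∂_1: C_1 → C_0 maps an edge to its endpoints' difference, ∂[p,q] = q − p.
The resulting 10×17 matrix has rank 9, and its Smith normal form has invariant factors (1,1,1,1,1,1,1,1,1).

Boundary ∂_2: C_2 → C_1 maps a triangle to the signed sum of its edges. For instance
  ∂[v_1,v_5,v_9] = [v_5,v_9] − [v_1,v_9] + [v_1,v_5],
  ∂[v_0,v_4,v_7] = [v_4,v_7] − [v_0,v_7] + [v_0,v_4].
The 17×4 boundary matrix has rank 4 and Smith normal form diag(1,1,1,1).

From H_k ≅ ker(∂_k) / im(∂_{k+1}) we obtain:

  H_0: rank C_0 − rank ∂_1 = 10 − 9 = 1, and the invariant factors of ∂_1 are all 1, so H_0 = Z.
  H_1: rank ker ∂_1 − rank ∂_2 = (17 − 9) − 4 = 4, and the invariant factors of ∂_2 are all 1, so H_1 = Z^4.
  H_2: rank ker ∂_2 − rank ∂_3 = (4 − 4) − 0 = 0, and there is no ∂_3, so H_2 = 0.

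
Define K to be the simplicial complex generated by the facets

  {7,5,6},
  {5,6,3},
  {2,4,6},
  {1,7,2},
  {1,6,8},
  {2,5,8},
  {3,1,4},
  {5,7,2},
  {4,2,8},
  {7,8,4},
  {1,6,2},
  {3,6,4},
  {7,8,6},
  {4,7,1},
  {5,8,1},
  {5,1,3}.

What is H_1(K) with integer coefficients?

H_1 = Z^2.

Take the total order 1 < 2 < 3 < 4 < 5 < 6 < 7 < 8 on the vertex set. Then K (dimension 2) consists of the simplices:

  0-simplices (8): [1], [2], [3], [4], [5], [6], [7], [8]
  1-simplices (24): (24 of them)
  2-simplices (16): [1,2,6], [1,2,7], [1,3,4], [1,3,5], [1,4,7], [1,5,8], [1,6,8], [2,4,6], [2,4,8], [2,5,7], [2,5,8], [3,4,6], [3,5,6], [4,7,8], [5,6,7], [6,7,8]

Hence C_0 ≅ Z^8, C_1 ≅ Z^24, C_2 ≅ Z^16.

Boundary ∂_1: C_1 → C_0 sends each edge [p,q] (with p < q) to q − p. For instance
  ∂[4,8] = [8] − [4].
As a 8×24 matrix over Z this has rank 7, with invariant factors (1,1,1,1,1,1,1).

∂_2: C_2 → C_1 sends each 2-simplex [p,q,r] to [q,r] − [p,r] + [p,q]. For instance
  ∂[1,6,8] = [6,8] − [1,8] + [1,6],
  ∂[3,5,6] = [5,6] − [3,6] + [3,5].
This gives a 24×16 integer matrix of rank 15; reducing to Smith normal form yields diagonal entries (1,1,1,1,1,1,1,1,1,1,1,1,1,1,1).

Reading off H_k = ker ∂_k / im ∂_{k+1}:

  H_1: rank ker ∂_1 − rank ∂_2 = (24 − 7) − 15 = 2, and the invariant factors of ∂_2 are all 1, so H_1 = Z^2.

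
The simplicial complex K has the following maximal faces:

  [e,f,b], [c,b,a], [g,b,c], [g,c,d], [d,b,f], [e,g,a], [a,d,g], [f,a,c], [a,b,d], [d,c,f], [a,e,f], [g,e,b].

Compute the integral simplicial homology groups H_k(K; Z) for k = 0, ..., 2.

H_0 = Z,  H_1 = Z/2,  H_2 = 0.

Order the vertices as a < b < c < d < e < f < g. Listing each simplex with vertices in this order, K has dimension 2 with simplices:

  0-simplices (7): a, b, c, d, e, f, g
  1-simplices (18): ab, ac, ad, ae, af, ag, bc, bd, be, bf, bg, cd, cf, cg, df, dg, ef, eg
  2-simplices (12): abc, abd, acf, adg, aef, aeg, bcg, bdf, bef, beg, cdf, cdg

so the chain groups are C_0 ≅ Z^7, C_1 ≅ Z^18, C_2 ≅ Z^12.

The boundary map ∂_1: C_1 → C_0 is given by ∂[p,q] = [q] − [p]. For instance
  ∂ae = e − a.
The 7×18 boundary matrix has rank 6 and Smith normal form diag(1,1,1,1,1,1).

∂_2: C_2 → C_1 maps a triangle to the signed sum of its edges. For instance
  ∂bcg = cg − bg + bc,
  ∂bef = ef − bf + be.
As a 18×12 matrix over Z this has rank 12, with invariant factors (1,1,1,1,1,1,1,1,1,1,1,2).

Computing H_k = (kernel of ∂_k) / (image of ∂_{k+1}):

  H_0: rank C_0 − rank ∂_1 = 7 − 6 = 1, and the invariant factors of ∂_1 are all 1, so H_0 = Z.
  H_1: rank ker ∂_1 − rank ∂_2 = (18 − 6) − 12 = 0, and ∂_2 has invariant factor 2 > 1, so H_1 = Z/2.
  H_2: rank ker ∂_2 − rank ∂_3 = (12 − 12) − 0 = 0, and there is no ∂_3, so H_2 = 0.

As a check, the Euler characteristic is 7 − 18 + 12 = 1, which agrees with 1 − 0 + 0 = 1.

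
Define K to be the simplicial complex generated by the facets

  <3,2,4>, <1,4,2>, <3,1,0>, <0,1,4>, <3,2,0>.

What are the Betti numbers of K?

b_0 = 1, b_1 = 1, b_2 = 0.

Order the vertices as 0 < 1 < 2 < 3 < 4. Listing each simplex with vertices in this order, K has dimension 2 with simplices:

  0-simplices (5): [0], [1], [2], [3], [4]
  1-simplices (10): [0,1], [0,2], [0,3], [0,4], [1,2], [1,3], [1,4], [2,3], [2,4], [3,4]
  2-simplices (5): [0,1,3], [0,1,4], [0,2,3], [1,2,4], [2,3,4]

so the chain groups are C_0 ≅ Z^5, C_1 ≅ Z^10, C_2 ≅ Z^5.

Boundary ∂_1: C_1 → C_0 is given by ∂[p,q] = [q] − [p].
The resulting 5×10 matrix has rank 4, and its Smith normal form has invariant factors (1,1,1,1).

∂_2: C_2 → C_1 acts by ∂[p,q,r] = [q,r] − [p,r] + [p,q]. For instance
  ∂[0,1,3] = [1,3] − [0,3] + [0,1],
  ∂[1,2,4] = [2,4] − [1,4] + [1,2].
As a 10×5 matrix over Z this has rank 5, with invariant factors (1,1,1,1,1).

Now H_k = ker ∂_k / im ∂_{k+1}, so:

  H_0: rank C_0 − rank ∂_1 = 5 − 4 = 1, and the invariant factors of ∂_1 are all 1, so H_0 ≅ Z.
  H_1: rank ker ∂_1 − rank ∂_2 = (10 − 4) − 5 = 1, and the invariant factors of ∂_2 are all 1, so H_1 ≅ Z.
  H_2: rank ker ∂_2 − rank ∂_3 = (5 − 5) − 0 = 0, and there is no ∂_3, so H_2 ≅ 0.

As a check, the Euler characteristic is 5 − 10 + 5 = 0, which agrees with 1 − 1 + 0 = 0.
(K is a triangulation of the Möbius band.)

Hence the Betti numbers are b_0 = 1, b_1 = 1, b_2 = 0.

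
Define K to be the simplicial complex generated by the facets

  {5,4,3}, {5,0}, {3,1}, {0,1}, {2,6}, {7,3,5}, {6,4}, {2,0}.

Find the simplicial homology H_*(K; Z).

We work with the vertex ordering 0 < 1 < 2 < 3 < 4 < 5 < 6 < 7. The simplices of K, each written with vertices in increasing order, are:

  0-simplices (8): [0], [1], [2], [3], [4], [5], [6], [7]
  1-simplices (11): [0,1], [0,2], [0,5], [1,3], [2,6], [3,4], [3,5], [3,7], [4,5], [4,6], [5,7]
  2-simplices (2): [3,4,5], [3,5,7]

so the chain groups are C_0 ≅ Z^8, C_1 ≅ Z^11, C_2 ≅ Z^2.

The boundary map ∂_1: C_1 → C_0 is given by ∂[p,q] = [q] − [p].
The 8×11 boundary matrix has rank 7 and Smith normal form diag(1,1,1,1,1,1,1).

The boundary map ∂_2: C_2 → C_1 maps a triangle to the signed sum of its edges. For instance
  ∂[3,5,7] = [5,7] − [3,7] + [3,5],
  ∂[3,4,5] = [4,5] − [3,5] + [3,4].
The resulting 11×2 matrix has rank 2, and its Smith normal form has invariant factors (1,1).

From H_k ≅ ker(∂_k) / im(∂_{k+1}) we obtain:

  H_0: rank C_0 − rank ∂_1 = 8 − 7 = 1, and the invariant factors of ∂_1 are all 1, so H_0 = Z.
  H_1: rank ker ∂_1 − rank ∂_2 = (11 − 7) − 2 = 2, and the invariant factors of ∂_2 are all 1, so H_1 = Z^2.
  H_2: rank ker ∂_2 − rank ∂_3 = (2 − 2) − 0 = 0, and there is no ∂_3, so H_2 = 0.

H_0 ≅ Z,  H_1 ≅ Z^2,  H_2 = 0.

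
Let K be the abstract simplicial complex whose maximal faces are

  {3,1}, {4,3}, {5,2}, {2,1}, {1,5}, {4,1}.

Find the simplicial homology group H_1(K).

Take the total order 1 < 2 < 3 < 4 < 5 on the vertex set. Then K (dimension 1) consists of the simplices:

  0-simplices (5): [1], [2], [3], [4], [5]
  1-simplices (6): [1,2], [1,3], [1,4], [1,5], [2,5], [3,4]

Hence C_0 ≅ Z^5, C_1 ≅ Z^6.

∂_1: C_1 → C_0 sends each edge [p,q] (with p < q) to q − p.
This gives a 5×6 integer matrix of rank 4; reducing to Smith normal form yields diagonal entries (1,1,1,1).

From H_k ≅ ker(∂_k) / im(∂_{k+1}) we obtain:

  H_1: rank ker ∂_1 − rank ∂_2 = (6 − 4) − 0 = 2, and there is no ∂_2, so H_1 = Z^2.

H_1 ≅ Z^2.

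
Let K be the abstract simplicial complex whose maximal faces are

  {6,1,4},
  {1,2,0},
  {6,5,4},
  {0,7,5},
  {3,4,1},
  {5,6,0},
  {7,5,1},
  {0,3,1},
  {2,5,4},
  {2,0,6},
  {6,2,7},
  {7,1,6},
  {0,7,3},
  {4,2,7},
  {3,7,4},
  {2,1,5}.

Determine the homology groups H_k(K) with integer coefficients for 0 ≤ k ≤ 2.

H_0 ≅ Z,  H_1 ≅ Z^2,  H_2 ≅ Z.

K has 8 vertices, 24 edges, 16 triangles.
rank ∂_0 = 0, rank ∂_1 = 7 ⇒ b_0 = 8 − 0 − 7 = 1; all invariant factors of ∂_1 are 1 so no torsion. So H_0 = Z.
rank ∂_1 = 7, rank ∂_2 = 15 ⇒ b_1 = 24 − 7 − 15 = 2; all invariant factors of ∂_2 are 1 so no torsion. So H_1 = Z^2.
rank ∂_2 = 15, rank ∂_3 = 0 ⇒ b_2 = 16 − 15 − 0 = 1. So H_2 = Z.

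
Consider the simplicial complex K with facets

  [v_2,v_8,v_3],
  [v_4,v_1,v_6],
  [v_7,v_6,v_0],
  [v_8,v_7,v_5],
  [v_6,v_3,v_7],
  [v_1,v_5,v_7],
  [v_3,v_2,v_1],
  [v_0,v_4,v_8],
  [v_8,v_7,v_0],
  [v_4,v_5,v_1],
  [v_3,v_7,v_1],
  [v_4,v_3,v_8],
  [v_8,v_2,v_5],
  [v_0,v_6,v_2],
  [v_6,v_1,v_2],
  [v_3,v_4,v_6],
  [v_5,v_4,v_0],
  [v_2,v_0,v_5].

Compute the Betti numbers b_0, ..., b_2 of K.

b_0 = 1, b_1 = 1, b_2 = 0.

Take the total order v_0 < v_1 < v_2 < v_3 < v_4 < v_5 < v_6 < v_7 < v_8 on the vertex set. Then K (dimension 2) consists of the simplices:

  0-simplices (9): [v_0], [v_1], [v_2], [v_3], [v_4], [v_5], [v_6], [v_7], [v_8]
  1-simplices (27): (27 of them)
  2-simplices (18): (18 of them)

giving chain groups C_0 ≅ Z^9, C_1 ≅ Z^27, C_2 ≅ Z^18.

Boundary ∂_1: C_1 → C_0 sends each edge [p,q] (with p < q) to q − p.
As a 9×27 matrix over Z this has rank 8, with invariant factors (1,1,1,1,1,1,1,1).

Boundary ∂_2: C_2 → C_1 acts by ∂[p,q,r] = [q,r] − [p,r] + [p,q]. For instance
  ∂[v_1,v_4,v_5] = [v_4,v_5] − [v_1,v_5] + [v_1,v_4],
  ∂[v_1,v_5,v_7] = [v_5,v_7] − [v_1,v_7] + [v_1,v_5].
The resulting 27×18 matrix has rank 18, and its Smith normal form has invariant factors (1,1,1,1,1,1,1,1,1,1,1,1,1,1,1,1,1,2).

Computing H_k = (kernel of ∂_k) / (image of ∂_{k+1}):

  H_0: rank C_0 − rank ∂_1 = 9 − 8 = 1, and the invariant factors of ∂_1 are all 1, so H_0 ≅ Z.
  H_1: rank ker ∂_1 − rank ∂_2 = (27 − 8) − 18 = 1, and ∂_2 has invariant factor 2 > 1, so H_1 ≅ Z ⊕ Z_2.
  H_2: rank ker ∂_2 − rank ∂_3 = (18 − 18) − 0 = 0, and there is no ∂_3, so H_2 ≅ 0.

Hence the Betti numbers are b_0 = 1, b_1 = 1, b_2 = 0.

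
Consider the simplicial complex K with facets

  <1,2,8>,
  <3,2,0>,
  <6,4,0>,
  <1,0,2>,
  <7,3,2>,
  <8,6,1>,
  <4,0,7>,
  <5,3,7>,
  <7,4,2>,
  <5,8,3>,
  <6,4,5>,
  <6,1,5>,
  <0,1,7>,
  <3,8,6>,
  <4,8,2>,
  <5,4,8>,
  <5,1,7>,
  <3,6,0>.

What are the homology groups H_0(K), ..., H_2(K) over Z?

H_0 ≅ Z,  H_1 ≅ Z ⊕ Z/2Z,  H_2 = 0.

Take the total order 0 < 1 < 2 < 3 < 4 < 5 < 6 < 7 < 8 on the vertex set. Then K (dimension 2) consists of the simplices:

  0-simplices (9): [0], [1], [2], [3], [4], [5], [6], [7], [8]
  1-simplices (27): (27 of them)
  2-simplices (18): [0,1,2], [0,1,7], [0,2,3], [0,3,6], [0,4,6], [0,4,7], [1,2,8], [1,5,6], [1,5,7], [1,6,8], [2,3,7], [2,4,7], [2,4,8], [3,5,7], [3,5,8], [3,6,8], [4,5,6], [4,5,8]

Hence C_0 ≅ Z^9, C_1 ≅ Z^27, C_2 ≅ Z^18.

∂_1: C_1 → C_0 is given by ∂[p,q] = [q] − [p]. For instance
  ∂[0,3] = [3] − [0].
As a 9×27 matrix over Z this has rank 8, with invariant factors (1,1,1,1,1,1,1,1).

The boundary map ∂_2: C_2 → C_1 sends each 2-simplex [p,q,r] to [q,r] − [p,r] + [p,q]. For instance
  ∂[0,3,6] = [3,6] − [0,6] + [0,3],
  ∂[3,6,8] = [6,8] − [3,8] + [3,6].
This gives a 27×18 integer matrix of rank 18; reducing to Smith normal form yields diagonal entries (1,1,1,1,1,1,1,1,1,1,1,1,1,1,1,1,1,2).

Reading off H_k = ker ∂_k / im ∂_{k+1}:

  H_0: rank C_0 − rank ∂_1 = 9 − 8 = 1, and the invariant factors of ∂_1 are all 1, so H_0 = Z.
  H_1: rank ker ∂_1 − rank ∂_2 = (27 − 8) − 18 = 1, and ∂_2 has invariant factor 2 > 1, so H_1 = Z ⊕ Z/2Z.
  H_2: rank ker ∂_2 − rank ∂_3 = (18 − 18) − 0 = 0, and there is no ∂_3, so H_2 = 0.

As a check, the Euler characteristic is 9 − 27 + 18 = 0, which agrees with 1 − 1 + 0 = 0.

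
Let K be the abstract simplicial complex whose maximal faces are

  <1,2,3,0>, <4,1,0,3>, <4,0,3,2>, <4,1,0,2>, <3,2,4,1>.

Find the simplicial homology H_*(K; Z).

H_0 = Z,  H_1 = 0,  H_2 = 0,  H_3 = Z.

We work with the vertex ordering 0 < 1 < 2 < 3 < 4. The simplices of K, each written with vertices in increasing order, are:

  0-simplices (5): [0], [1], [2], [3], [4]
  1-simplices (10): [0,1], [0,2], [0,3], [0,4], [1,2], [1,3], [1,4], [2,3], [2,4], [3,4]
  2-simplices (10): [0,1,2], [0,1,3], [0,1,4], [0,2,3], [0,2,4], [0,3,4], [1,2,3], [1,2,4], [1,3,4], [2,3,4]
  3-simplices (5): [0,1,2,3], [0,1,2,4], [0,1,3,4], [0,2,3,4], [1,2,3,4]

so the chain groups are C_0 ≅ Z^5, C_1 ≅ Z^10, C_2 ≅ Z^10, C_3 ≅ Z^5.

∂_1: C_1 → C_0 maps an edge to its endpoints' difference, ∂[p,q] = q − p. For instance
  ∂[2,4] = [4] − [2].
The resulting 5×10 matrix has rank 4, and its Smith normal form has invariant factors (1,1,1,1).

∂_2: C_2 → C_1 maps a triangle to the signed sum of its edges. For instance
  ∂[1,2,4] = [2,4] − [1,4] + [1,2],
  ∂[0,2,4] = [2,4] − [0,4] + [0,2].
This gives a 10×10 integer matrix of rank 6; reducing to Smith normal form yields diagonal entries (1,1,1,1,1,1).

Boundary ∂_3: C_3 → C_2 sends each 3-simplex σ to the alternating sum Σ_i (−1)^i (σ with its i-th vertex removed). For instance
  ∂[1,2,3,4] = [2,3,4] − [1,3,4] + [1,2,4] − [1,2,3],
  ∂[0,1,2,4] = [1,2,4] − [0,2,4] + [0,1,4] − [0,1,2].
The 10×5 boundary matrix has rank 4 and Smith normal form diag(1,1,1,1).

Computing H_k = (kernel of ∂_k) / (image of ∂_{k+1}):

  H_0: rank C_0 − rank ∂_1 = 5 − 4 = 1, and the invariant factors of ∂_1 are all 1, so H_0 ≅ Z.
  H_1: rank ker ∂_1 − rank ∂_2 = (10 − 4) − 6 = 0, and the invariant factors of ∂_2 are all 1, so H_1 ≅ 0.
  H_2: rank ker ∂_2 − rank ∂_3 = (10 − 6) − 4 = 0, and the invariant factors of ∂_3 are all 1, so H_2 ≅ 0.
  H_3: rank ker ∂_3 − rank ∂_4 = (5 − 4) − 0 = 1, and there is no ∂_4, so H_3 ≅ Z.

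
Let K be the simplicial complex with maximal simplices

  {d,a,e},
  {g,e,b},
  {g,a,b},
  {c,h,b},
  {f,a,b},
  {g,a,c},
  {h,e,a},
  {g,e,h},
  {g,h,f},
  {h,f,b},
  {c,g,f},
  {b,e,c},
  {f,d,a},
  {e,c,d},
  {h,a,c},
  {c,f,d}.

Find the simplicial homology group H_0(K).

Fix the vertex order a < b < c < d < e < f < g < h and write every simplex with vertices in increasing order. Then dim K = 2 and the simplices of K are:

  0-simplices (8): a, b, c, d, e, f, g, h
  1-simplices (24): ab, ac, ad, ae, af, ag, ah, bc, be, bf, bg, bh, cd, ce, cf, cg, ch, de, df, eg, eh, fg, fh, gh
  2-simplices (16): abf, abg, acg, ach, ade, adf, aeh, bce, bch, beg, bfh, cde, cdf, cfg, egh, fgh

so the chain groups are C_0 ≅ Z^8, C_1 ≅ Z^24, C_2 ≅ Z^16.

Boundary ∂_1: C_1 → C_0 sends each edge [p,q] (with p < q) to q − p. For instance
  ∂ab = b − a.
As a 8×24 matrix over Z this has rank 7, with invariant factors (1,1,1,1,1,1,1).

∂_2: C_2 → C_1 maps a triangle to the signed sum of its edges. For instance
  ∂adf = df − af + ad,
  ∂beg = eg − bg + be.
The resulting 24×16 matrix has rank 15, and its Smith normal form has invariant factors (1,1,1,1,1,1,1,1,1,1,1,1,1,1,1).

Reading off H_k = ker ∂_k / im ∂_{k+1}:

  H_0: rank C_0 − rank ∂_1 = 8 − 7 = 1, and the invariant factors of ∂_1 are all 1, so H_0 ≅ Z.

H_0 = Z.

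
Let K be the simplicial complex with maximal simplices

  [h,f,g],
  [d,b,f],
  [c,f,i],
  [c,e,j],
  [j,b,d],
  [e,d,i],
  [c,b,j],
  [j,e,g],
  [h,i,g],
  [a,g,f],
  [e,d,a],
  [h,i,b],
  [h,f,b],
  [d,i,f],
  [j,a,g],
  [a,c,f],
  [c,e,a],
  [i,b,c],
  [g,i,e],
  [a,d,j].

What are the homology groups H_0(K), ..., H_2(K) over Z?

H_0 ≅ Z,  H_1 ≅ Z ⊕ Z/2,  H_2 = 0.

Order the vertices as a < b < c < d < e < f < g < h < i < j. Listing each simplex with vertices in this order, K has dimension 2 with simplices:

  0-simplices (10): a, b, c, d, e, f, g, h, i, j
  1-simplices (30): ac, ad, ae, af, ag, aj, bc, bd, bf, bh, bi, bj, ce, cf, ci, cj, de, df, di, dj, eg, ei, ej, fg, fh, fi, gh, gi, gj, hi
  2-simplices (20): ace, acf, ade, adj, afg, agj, bci, bcj, bdf, bdj, bfh, bhi, cej, cfi, dei, dfi, egi, egj, fgh, ghi

Hence C_0 ≅ Z^10, C_1 ≅ Z^30, C_2 ≅ Z^20.

∂_1: C_1 → C_0 is given by ∂[p,q] = [q] − [p]. For instance
  ∂ei = i − e.
As a 10×30 matrix over Z this has rank 9, with invariant factors (1,1,1,1,1,1,1,1,1).

Boundary ∂_2: C_2 → C_1 maps a triangle to the signed sum of its edges. For instance
  ∂afg = fg − ag + af,
  ∂cfi = fi − ci + cf.
The 30×20 boundary matrix has rank 20 and Smith normal form diag(1,1,1,1,1,1,1,1,1,1,1,1,1,1,1,1,1,1,1,2).

Reading off H_k = ker ∂_k / im ∂_{k+1}:

  H_0: rank C_0 − rank ∂_1 = 10 − 9 = 1, and the invariant factors of ∂_1 are all 1, so H_0 = Z.
  H_1: rank ker ∂_1 − rank ∂_2 = (30 − 9) − 20 = 1, and ∂_2 has invariant factor 2 > 1, so H_1 = Z ⊕ Z/2.
  H_2: rank ker ∂_2 − rank ∂_3 = (20 − 20) − 0 = 0, and there is no ∂_3, so H_2 = 0.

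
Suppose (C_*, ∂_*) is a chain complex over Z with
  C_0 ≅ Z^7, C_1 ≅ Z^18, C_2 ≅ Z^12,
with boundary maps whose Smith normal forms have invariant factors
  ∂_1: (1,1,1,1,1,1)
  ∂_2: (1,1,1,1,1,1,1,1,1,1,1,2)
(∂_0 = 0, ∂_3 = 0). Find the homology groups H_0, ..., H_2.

H_0: b_0 = 7 − 0 − 6 = 1; torsion from ∂_1 factors > 1: none. So H_0 ≅ Z.
H_1: b_1 = 18 − 6 − 12 = 0; torsion from ∂_2 factors > 1: [2]. So H_1 ≅ Z/2.
H_2: b_2 = 12 − 12 − 0 = 0; torsion from ∂_3 factors > 1: none. So H_2 ≅ 0.

H_0 ≅ Z,  H_1 ≅ Z/2,  H_2 = 0.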